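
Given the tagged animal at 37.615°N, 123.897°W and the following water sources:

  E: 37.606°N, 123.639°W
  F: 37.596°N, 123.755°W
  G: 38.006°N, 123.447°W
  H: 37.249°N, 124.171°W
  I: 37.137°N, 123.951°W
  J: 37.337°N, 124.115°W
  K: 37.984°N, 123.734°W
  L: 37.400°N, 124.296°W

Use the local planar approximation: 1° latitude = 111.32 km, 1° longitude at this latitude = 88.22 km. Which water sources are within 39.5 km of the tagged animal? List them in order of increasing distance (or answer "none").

Distances from 37.615°N, 123.897°W:
E: √((-0.009·111.32)² + (0.258·88.22)²) = √(1.00376 + 518.05220) = 22.783 km
F: √((-0.019·111.32)² + (0.142·88.22)²) = √(4.47356 + 156.93174) = 12.705 km
G: √((0.391·111.32)² + (0.450·88.22)²) = √(1894.52312 + 1576.01060) = 58.911 km
H: √((-0.366·111.32)² + (-0.274·88.22)²) = √(1660.00183 + 584.29912) = 47.374 km
I: √((-0.478·111.32)² + (-0.054·88.22)²) = √(2831.40626 + 22.69455) = 53.424 km
J: √((-0.278·111.32)² + (-0.218·88.22)²) = √(957.71433 + 369.86829) = 36.436 km
K: √((0.369·111.32)² + (0.163·88.22)²) = √(1687.32650 + 206.78037) = 43.521 km
L: √((-0.215·111.32)² + (-0.399·88.22)²) = √(572.82678 + 1239.02451) = 42.566 km
Threshold 39.5 km: F (12.705 km), E (22.783 km), J (36.436 km) are within range.

F, E, J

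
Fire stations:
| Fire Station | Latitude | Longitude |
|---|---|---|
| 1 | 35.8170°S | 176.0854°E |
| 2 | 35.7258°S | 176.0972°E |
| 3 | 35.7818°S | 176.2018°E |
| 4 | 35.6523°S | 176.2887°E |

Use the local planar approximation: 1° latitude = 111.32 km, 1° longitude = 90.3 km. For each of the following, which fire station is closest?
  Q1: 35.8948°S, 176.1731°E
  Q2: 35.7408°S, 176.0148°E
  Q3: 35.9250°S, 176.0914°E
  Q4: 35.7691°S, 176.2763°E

Q1 at 35.8948°S, 176.1731°E:
  1: 11.7355 km
  2: 20.0226 km
  3: 12.8434 km
  4: 28.9431 km
  → nearest: 1 (11.7355 km)
Q2 at 35.7408°S, 176.0148°E:
  1: 10.6112 km
  2: 7.6258 km
  3: 17.4920 km
  4: 26.6231 km
  → nearest: 2 (7.6258 km)
Q3 at 35.9250°S, 176.0914°E:
  1: 12.0348 km
  2: 22.1811 km
  3: 18.8016 km
  4: 35.1989 km
  → nearest: 1 (12.0348 km)
Q4 at 35.7691°S, 176.2763°E:
  1: 18.0441 km
  2: 16.8758 km
  3: 6.8743 km
  4: 13.0503 km
  → nearest: 3 (6.8743 km)

Q1→1; Q2→2; Q3→1; Q4→3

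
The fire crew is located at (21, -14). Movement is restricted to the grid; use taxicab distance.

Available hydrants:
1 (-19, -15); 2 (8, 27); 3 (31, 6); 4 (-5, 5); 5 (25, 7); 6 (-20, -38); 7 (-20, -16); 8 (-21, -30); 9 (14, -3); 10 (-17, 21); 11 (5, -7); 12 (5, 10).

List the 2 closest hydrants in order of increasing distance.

Distances from (21, -14):
1: 41
2: 54
3: 30
4: 45
5: 25
6: 65
7: 43
8: 58
9: 18
10: 73
11: 23
12: 40
Sorted: 9 (18) < 11 (23) < 5 (25) < 3 (30) < …

9, 11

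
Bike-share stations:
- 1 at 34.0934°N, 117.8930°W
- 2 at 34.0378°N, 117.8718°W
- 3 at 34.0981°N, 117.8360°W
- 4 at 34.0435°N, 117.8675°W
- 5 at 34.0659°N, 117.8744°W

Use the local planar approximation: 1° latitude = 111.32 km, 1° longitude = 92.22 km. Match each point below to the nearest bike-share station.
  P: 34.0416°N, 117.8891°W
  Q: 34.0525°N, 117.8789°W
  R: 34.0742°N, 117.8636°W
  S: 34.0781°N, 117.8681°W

P at 34.0416°N, 117.8891°W:
  1: √((0.0518·111.32)² + (-0.0039·92.22)²) = √(33.251092 + 0.129354) = 5.7776 km
  2: √((-0.0038·111.32)² + (0.0173·92.22)²) = √(0.178943 + 2.545320) = 1.6505 km
  3: √((0.0565·111.32)² + (0.0531·92.22)²) = √(39.558817 + 23.979453) = 7.9711 km
  4: √((0.0019·111.32)² + (0.0216·92.22)²) = √(0.044736 + 3.967873) = 2.0031 km
  5: √((0.0243·111.32)² + (0.0147·92.22)²) = √(7.317436 + 1.837744) = 3.0258 km
  → nearest: 2 (1.6505 km)
Q at 34.0525°N, 117.8789°W:
  1: √((0.0409·111.32)² + (-0.0141·92.22)²) = √(20.729700 + 1.690785) = 4.7350 km
  2: √((-0.0147·111.32)² + (0.0071·92.22)²) = √(2.677818 + 0.428713) = 1.7625 km
  3: √((0.0456·111.32)² + (0.0429·92.22)²) = √(25.767725 + 15.651819) = 6.4358 km
  4: √((-0.0090·111.32)² + (0.0114·92.22)²) = √(1.003764 + 1.105249) = 1.4522 km
  5: √((0.0134·111.32)² + (0.0045·92.22)²) = √(2.225133 + 0.172217) = 1.5483 km
  → nearest: 4 (1.4522 km)
R at 34.0742°N, 117.8636°W:
  1: √((0.0192·111.32)² + (-0.0294·92.22)²) = √(4.568239 + 7.350974) = 3.4524 km
  2: √((-0.0364·111.32)² + (-0.0082·92.22)²) = √(16.419093 + 0.571844) = 4.1220 km
  3: √((0.0239·111.32)² + (0.0276·92.22)²) = √(7.078516 + 6.478410) = 3.6820 km
  4: √((-0.0307·111.32)² + (-0.0039·92.22)²) = √(11.679470 + 0.129354) = 3.4364 km
  5: √((-0.0083·111.32)² + (-0.0108·92.22)²) = √(0.853695 + 0.991968) = 1.3586 km
  → nearest: 5 (1.3586 km)
S at 34.0781°N, 117.8681°W:
  1: √((0.0153·111.32)² + (-0.0249·92.22)²) = √(2.900877 + 5.272893) = 2.8590 km
  2: √((-0.0403·111.32)² + (-0.0037·92.22)²) = √(20.125955 + 0.116427) = 4.4992 km
  3: √((0.0200·111.32)² + (0.0321·92.22)²) = √(4.956857 + 8.763151) = 3.7041 km
  4: √((-0.0346·111.32)² + (0.0006·92.22)²) = √(14.835377 + 0.003062) = 3.8521 km
  5: √((-0.0122·111.32)² + (-0.0063·92.22)²) = √(1.844446 + 0.337545) = 1.4772 km
  → nearest: 5 (1.4772 km)

P→2; Q→4; R→5; S→5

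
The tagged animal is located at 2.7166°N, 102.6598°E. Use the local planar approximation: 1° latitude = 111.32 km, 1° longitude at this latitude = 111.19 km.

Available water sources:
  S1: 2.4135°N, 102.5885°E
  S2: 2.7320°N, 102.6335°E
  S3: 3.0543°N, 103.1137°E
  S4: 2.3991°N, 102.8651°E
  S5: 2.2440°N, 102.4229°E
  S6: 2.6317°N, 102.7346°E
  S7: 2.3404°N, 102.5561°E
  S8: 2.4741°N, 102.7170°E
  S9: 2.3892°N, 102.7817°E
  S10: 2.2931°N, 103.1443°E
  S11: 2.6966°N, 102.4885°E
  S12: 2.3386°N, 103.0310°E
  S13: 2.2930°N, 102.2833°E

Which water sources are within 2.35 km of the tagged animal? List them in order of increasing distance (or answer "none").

none

Distances from 2.7166°N, 102.6598°E:
S1: 34.6599 km
S2: 3.3898 km
S3: 62.9313 km
S4: 42.0748 km
S5: 58.8357 km
S6: 12.5895 km
S7: 43.4369 km
S8: 27.7342 km
S9: 38.8849 km
S10: 71.5870 km
S11: 19.1765 km
S12: 58.9420 km
S13: 63.0565 km
Threshold 2.35 km: none within range.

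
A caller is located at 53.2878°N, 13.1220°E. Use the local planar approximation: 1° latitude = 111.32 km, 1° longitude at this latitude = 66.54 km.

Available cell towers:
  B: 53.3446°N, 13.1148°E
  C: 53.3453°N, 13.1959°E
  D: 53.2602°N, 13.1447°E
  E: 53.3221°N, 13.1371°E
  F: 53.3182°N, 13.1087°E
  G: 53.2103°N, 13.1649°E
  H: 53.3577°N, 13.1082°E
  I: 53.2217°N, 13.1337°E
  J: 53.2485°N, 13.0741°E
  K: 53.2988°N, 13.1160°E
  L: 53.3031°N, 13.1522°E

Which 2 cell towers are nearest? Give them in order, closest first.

Distances from 53.2878°N, 13.1220°E:
B: √((0.0568·111.32)² + (-0.0072·66.54)²) = √(39.980025 + 0.229525) = 6.3411 km
C: √((0.0575·111.32)² + (0.0739·66.54)²) = √(40.971521 + 24.179898) = 8.0716 km
D: √((-0.0276·111.32)² + (0.0227·66.54)²) = √(9.439838 + 2.281483) = 3.4236 km
E: √((0.0343·111.32)² + (0.0151·66.54)²) = √(14.579232 + 1.009531) = 3.9483 km
F: √((0.0304·111.32)² + (-0.0133·66.54)²) = √(11.452322 + 0.783193) = 3.4979 km
G: √((-0.0775·111.32)² + (0.0429·66.54)²) = √(74.430305 + 8.148547) = 9.0873 km
H: √((0.0699·111.32)² + (-0.0138·66.54)²) = √(60.548132 + 0.843187) = 7.8353 km
I: √((-0.0661·111.32)² + (0.0117·66.54)²) = √(54.143872 + 0.606090) = 7.3993 km
J: √((-0.0393·111.32)² + (-0.0479·66.54)²) = √(19.139540 + 10.158665) = 5.4128 km
K: √((0.0110·111.32)² + (-0.0060·66.54)²) = √(1.499449 + 0.159393) = 1.2880 km
L: √((0.0153·111.32)² + (0.0302·66.54)²) = √(2.900877 + 4.038122) = 2.6342 km
Sorted: K (1.2880 km) < L (2.6342 km) < D (3.4236 km) < F (3.4979 km) < …

K, L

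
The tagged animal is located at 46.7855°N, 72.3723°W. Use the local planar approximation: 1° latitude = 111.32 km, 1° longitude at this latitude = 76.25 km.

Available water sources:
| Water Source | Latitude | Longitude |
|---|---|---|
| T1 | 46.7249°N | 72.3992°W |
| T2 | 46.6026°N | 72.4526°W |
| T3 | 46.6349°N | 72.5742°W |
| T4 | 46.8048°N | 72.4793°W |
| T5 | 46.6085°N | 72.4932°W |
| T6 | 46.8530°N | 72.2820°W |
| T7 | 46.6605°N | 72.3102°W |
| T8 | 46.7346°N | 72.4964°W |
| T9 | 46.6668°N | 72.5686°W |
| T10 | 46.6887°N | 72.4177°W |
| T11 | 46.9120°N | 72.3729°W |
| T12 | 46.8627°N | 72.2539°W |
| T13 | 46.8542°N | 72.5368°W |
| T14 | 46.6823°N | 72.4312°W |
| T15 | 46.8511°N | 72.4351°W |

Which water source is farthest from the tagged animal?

Distances from 46.7855°N, 72.3723°W:
T1: 7.0509 km
T2: 21.2612 km
T3: 22.7609 km
T4: 8.4369 km
T5: 21.7535 km
T6: 10.1917 km
T7: 14.6986 km
T8: 11.0294 km
T9: 19.9659 km
T10: 11.3182 km
T11: 14.0821 km
T12: 12.4643 km
T13: 14.6907 km
T14: 12.3349 km
T15: 8.7326 km
Maximum: T3 at 22.7609 km.

T3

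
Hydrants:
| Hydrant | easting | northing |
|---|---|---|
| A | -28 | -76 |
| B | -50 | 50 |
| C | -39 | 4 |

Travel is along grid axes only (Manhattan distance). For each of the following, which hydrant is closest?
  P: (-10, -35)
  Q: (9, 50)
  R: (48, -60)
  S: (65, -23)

P→A; Q→B; R→A; S→C

P at (-10, -35):
  A: 59
  B: 125
  C: 68
  → nearest: A (59)
Q at (9, 50):
  A: 163
  B: 59
  C: 94
  → nearest: B (59)
R at (48, -60):
  A: 92
  B: 208
  C: 151
  → nearest: A (92)
S at (65, -23):
  A: 146
  B: 188
  C: 131
  → nearest: C (131)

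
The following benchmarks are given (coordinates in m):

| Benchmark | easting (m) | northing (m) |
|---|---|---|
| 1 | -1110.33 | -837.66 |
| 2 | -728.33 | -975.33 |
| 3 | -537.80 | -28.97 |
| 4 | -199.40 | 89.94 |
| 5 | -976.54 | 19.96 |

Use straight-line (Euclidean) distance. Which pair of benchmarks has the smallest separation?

3 and 4

Pairwise distances:
1–2: 406.05 m
1–3: 990.84 m
1–4: 1300.09 m
1–5: 867.99 m
2–3: 965.35 m
2–4: 1189.36 m
2–5: 1025.77 m
3–4: 358.68 m
3–5: 441.46 m
4–5: 780.28 m
Closest pair: 3–4 at 358.68 m.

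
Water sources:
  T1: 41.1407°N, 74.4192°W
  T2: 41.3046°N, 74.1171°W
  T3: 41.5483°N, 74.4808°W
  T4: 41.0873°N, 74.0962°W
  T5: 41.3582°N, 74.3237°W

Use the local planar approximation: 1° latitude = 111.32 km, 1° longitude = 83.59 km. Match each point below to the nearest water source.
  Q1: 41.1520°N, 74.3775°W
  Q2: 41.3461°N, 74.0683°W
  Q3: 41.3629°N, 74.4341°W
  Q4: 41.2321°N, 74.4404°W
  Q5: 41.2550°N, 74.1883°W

Q1 at 41.1520°N, 74.3775°W:
  T1: √((-0.0113·111.32)² + (-0.0417·83.59)²) = √(1.582353 + 12.150125) = 3.7057 km
  T2: √((0.1526·111.32)² + (0.2604·83.59)²) = √(288.572846 + 473.795149) = 27.6110 km
  T3: √((0.3963·111.32)² + (-0.1033·83.59)²) = √(1946.231691 + 74.560583) = 44.9532 km
  T4: √((-0.0647·111.32)² + (0.2813·83.59)²) = √(51.874623 + 552.901941) = 24.5922 km
  T5: √((0.2062·111.32)² + (0.0538·83.59)²) = √(526.894563 + 20.224286) = 23.3906 km
  → nearest: T1 (3.7057 km)
Q2 at 41.3461°N, 74.0683°W:
  T1: √((-0.2054·111.32)² + (-0.3509·83.59)²) = √(522.814078 + 860.350443) = 37.1909 km
  T2: √((-0.0415·111.32)² + (-0.0488·83.59)²) = √(21.342367 + 16.639807) = 6.1630 km
  T3: √((0.2022·111.32)² + (-0.4125·83.59)²) = √(506.650759 + 1188.930741) = 41.1774 km
  T4: √((-0.2588·111.32)² + (-0.0279·83.59)²) = √(829.993974 + 5.438975) = 28.9039 km
  T5: √((0.0121·111.32)² + (-0.2554·83.59)²) = √(1.814334 + 455.774933) = 21.3913 km
  → nearest: T2 (6.1630 km)
Q3 at 41.3629°N, 74.4341°W:
  T1: √((-0.2222·111.32)² + (0.0149·83.59)²) = √(611.835264 + 1.551248) = 24.7666 km
  T2: √((-0.0583·111.32)² + (0.3170·83.59)²) = √(42.119529 + 702.145594) = 27.2812 km
  T3: √((0.1854·111.32)² + (-0.0467·83.59)²) = √(425.957093 + 15.238507) = 21.0047 km
  T4: √((-0.2756·111.32)² + (0.3379·83.59)²) = √(941.249637 + 797.783471) = 41.7017 km
  T5: √((-0.0047·111.32)² + (0.1104·83.59)²) = √(0.273742 + 85.162185) = 9.2432 km
  → nearest: T5 (9.2432 km)
Q4 at 41.2321°N, 74.4404°W:
  T1: √((-0.0914·111.32)² + (0.0212·83.59)²) = √(103.523462 + 3.140367) = 10.3278 km
  T2: √((0.0725·111.32)² + (0.3233·83.59)²) = √(65.136198 + 730.331545) = 28.2040 km
  T3: √((0.3162·111.32)² + (-0.0404·83.59)²) = √(1238.996634 + 11.404372) = 35.3610 km
  T4: √((-0.1448·111.32)² + (0.3442·83.59)²) = √(259.826545 + 827.809455) = 32.9793 km
  T5: √((0.1261·111.32)² + (0.1167·83.59)²) = √(197.050059 + 95.159108) = 17.0941 km
  → nearest: T1 (10.3278 km)
Q5 at 41.2550°N, 74.1883°W:
  T1: √((-0.1143·111.32)² + (-0.2309·83.59)²) = √(161.897020 + 372.525937) = 23.1176 km
  T2: √((0.0496·111.32)² + (0.0712·83.59)²) = √(30.486653 + 35.421638) = 8.1184 km
  T3: √((0.2933·111.32)² + (-0.2925·83.59)²) = √(1066.032687 + 597.806168) = 40.7902 km
  T4: √((-0.1677·111.32)² + (0.0921·83.59)²) = √(348.507814 + 59.269042) = 20.1935 km
  T5: √((0.1032·111.32)² + (-0.1354·83.59)²) = √(131.979291 + 128.099071) = 16.1269 km
  → nearest: T2 (8.1184 km)

Q1→T1; Q2→T2; Q3→T5; Q4→T1; Q5→T2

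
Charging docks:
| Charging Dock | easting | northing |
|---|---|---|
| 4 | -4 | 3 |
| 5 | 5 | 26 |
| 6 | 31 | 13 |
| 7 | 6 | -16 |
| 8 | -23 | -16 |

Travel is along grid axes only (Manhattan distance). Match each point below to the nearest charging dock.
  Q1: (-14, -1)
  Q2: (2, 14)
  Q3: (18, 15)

Q1→4; Q2→5; Q3→6

Q1 at (-14, -1):
  4: 14
  5: 46
  6: 59
  7: 35
  8: 24
  → nearest: 4 (14)
Q2 at (2, 14):
  4: 17
  5: 15
  6: 30
  7: 34
  8: 55
  → nearest: 5 (15)
Q3 at (18, 15):
  4: 34
  5: 24
  6: 15
  7: 43
  8: 72
  → nearest: 6 (15)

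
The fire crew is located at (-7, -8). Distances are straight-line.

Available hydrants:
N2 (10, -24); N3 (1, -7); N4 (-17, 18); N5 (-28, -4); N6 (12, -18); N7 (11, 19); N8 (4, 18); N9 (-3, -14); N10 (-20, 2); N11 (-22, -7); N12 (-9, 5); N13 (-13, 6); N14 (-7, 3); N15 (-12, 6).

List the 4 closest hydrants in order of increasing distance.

N9, N3, N14, N12

Distances from (-7, -8):
N2: √((17)² + (-16)²) = √(289.000 + 256.000) = 23.3
N3: √((8)² + (1)²) = √(64.000 + 1.000) = 8.1
N4: √((-10)² + (26)²) = √(100.000 + 676.000) = 27.9
N5: √((-21)² + (4)²) = √(441.000 + 16.000) = 21.4
N6: √((19)² + (-10)²) = √(361.000 + 100.000) = 21.5
N7: √((18)² + (27)²) = √(324.000 + 729.000) = 32.4
N8: √((11)² + (26)²) = √(121.000 + 676.000) = 28.2
N9: √((4)² + (-6)²) = √(16.000 + 36.000) = 7.2
N10: √((-13)² + (10)²) = √(169.000 + 100.000) = 16.4
N11: √((-15)² + (1)²) = √(225.000 + 1.000) = 15.0
N12: √((-2)² + (13)²) = √(4.000 + 169.000) = 13.2
N13: √((-6)² + (14)²) = √(36.000 + 196.000) = 15.2
N14: √((0)² + (11)²) = √(0.000 + 121.000) = 11.0
N15: √((-5)² + (14)²) = √(25.000 + 196.000) = 14.9
Sorted: N9 (7.2) < N3 (8.1) < N14 (11.0) < N12 (13.2) < N15 (14.9) < N11 (15.0) < …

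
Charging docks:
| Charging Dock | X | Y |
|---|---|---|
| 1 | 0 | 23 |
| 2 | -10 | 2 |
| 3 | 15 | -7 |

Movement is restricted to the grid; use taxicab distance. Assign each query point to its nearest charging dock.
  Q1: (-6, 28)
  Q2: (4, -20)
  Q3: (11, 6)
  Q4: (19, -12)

Q1→1; Q2→3; Q3→3; Q4→3

Q1 at (-6, 28):
  1: 11
  2: 30
  3: 56
  → nearest: 1 (11)
Q2 at (4, -20):
  1: 47
  2: 36
  3: 24
  → nearest: 3 (24)
Q3 at (11, 6):
  1: 28
  2: 25
  3: 17
  → nearest: 3 (17)
Q4 at (19, -12):
  1: 54
  2: 43
  3: 9
  → nearest: 3 (9)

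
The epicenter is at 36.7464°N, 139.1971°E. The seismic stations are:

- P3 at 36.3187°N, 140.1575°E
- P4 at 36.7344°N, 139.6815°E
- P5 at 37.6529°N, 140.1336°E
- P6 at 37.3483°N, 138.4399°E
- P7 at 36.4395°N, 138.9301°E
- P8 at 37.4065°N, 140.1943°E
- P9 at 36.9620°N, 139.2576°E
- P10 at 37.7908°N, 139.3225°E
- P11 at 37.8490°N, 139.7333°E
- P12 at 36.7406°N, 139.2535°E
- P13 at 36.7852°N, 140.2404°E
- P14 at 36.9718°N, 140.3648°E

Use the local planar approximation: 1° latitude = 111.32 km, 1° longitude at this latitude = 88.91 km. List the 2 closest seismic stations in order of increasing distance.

P12, P9

Distances from 36.7464°N, 139.1971°E:
P3: 97.7659 km
P4: 43.0887 km
P5: 130.8284 km
P6: 94.9832 km
P7: 41.6020 km
P8: 115.1540 km
P9: 24.5960 km
P10: 116.7960 km
P11: 131.6747 km
P12: 5.0559 km
P13: 92.8603 km
P14: 106.8093 km
Sorted: P12 (5.0559 km) < P9 (24.5960 km) < P7 (41.6020 km) < P4 (43.0887 km) < …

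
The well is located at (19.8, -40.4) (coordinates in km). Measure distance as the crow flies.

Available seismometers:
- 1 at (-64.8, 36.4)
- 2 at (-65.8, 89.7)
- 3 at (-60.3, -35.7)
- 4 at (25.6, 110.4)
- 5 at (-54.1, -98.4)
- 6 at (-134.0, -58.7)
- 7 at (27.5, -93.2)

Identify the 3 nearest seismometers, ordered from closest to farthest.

7, 3, 5

Distances from (19.8, -40.4):
1: √((-84.6)² + (76.8)²) = √(7157.160 + 5898.240) = 114.3 km
2: √((-85.6)² + (130.1)²) = √(7327.360 + 16926.010) = 155.7 km
3: √((-80.1)² + (4.7)²) = √(6416.010 + 22.090) = 80.2 km
4: √((5.8)² + (150.8)²) = √(33.640 + 22740.640) = 150.9 km
5: √((-73.9)² + (-58.0)²) = √(5461.210 + 3364.000) = 93.9 km
6: √((-153.8)² + (-18.3)²) = √(23654.440 + 334.890) = 154.9 km
7: √((7.7)² + (-52.8)²) = √(59.290 + 2787.840) = 53.4 km
Sorted: 7 (53.4 km) < 3 (80.2 km) < 5 (93.9 km) < 1 (114.3 km) < 4 (150.9 km) < …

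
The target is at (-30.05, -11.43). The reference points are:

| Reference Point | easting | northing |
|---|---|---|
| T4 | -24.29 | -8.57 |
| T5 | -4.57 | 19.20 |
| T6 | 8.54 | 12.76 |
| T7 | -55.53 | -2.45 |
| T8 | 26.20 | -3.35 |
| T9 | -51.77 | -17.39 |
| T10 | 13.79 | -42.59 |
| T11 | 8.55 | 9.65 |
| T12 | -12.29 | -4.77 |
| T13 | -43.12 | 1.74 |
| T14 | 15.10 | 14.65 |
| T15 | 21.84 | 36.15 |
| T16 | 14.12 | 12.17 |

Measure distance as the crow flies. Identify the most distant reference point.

T15

Distances from (-30.05, -11.43):
T4: √((5.76)² + (2.86)²) = √(33.1776 + 8.1796) = 6.43
T5: √((25.48)² + (30.63)²) = √(649.2304 + 938.1969) = 39.84
T6: √((38.59)² + (24.19)²) = √(1489.1881 + 585.1561) = 45.54
T7: √((-25.48)² + (8.98)²) = √(649.2304 + 80.6404) = 27.02
T8: √((56.25)² + (8.08)²) = √(3164.0625 + 65.2864) = 56.83
T9: √((-21.72)² + (-5.96)²) = √(471.7584 + 35.5216) = 22.52
T10: √((43.84)² + (-31.16)²) = √(1921.9456 + 970.9456) = 53.79
T11: √((38.60)² + (21.08)²) = √(1489.9600 + 444.3664) = 43.98
T12: √((17.76)² + (6.66)²) = √(315.4176 + 44.3556) = 18.97
T13: √((-13.07)² + (13.17)²) = √(170.8249 + 173.4489) = 18.55
T14: √((45.15)² + (26.08)²) = √(2038.5225 + 680.1664) = 52.14
T15: √((51.89)² + (47.58)²) = √(2692.5721 + 2263.8564) = 70.40
T16: √((44.17)² + (23.60)²) = √(1950.9889 + 556.9600) = 50.08
Maximum: T15 at 70.40.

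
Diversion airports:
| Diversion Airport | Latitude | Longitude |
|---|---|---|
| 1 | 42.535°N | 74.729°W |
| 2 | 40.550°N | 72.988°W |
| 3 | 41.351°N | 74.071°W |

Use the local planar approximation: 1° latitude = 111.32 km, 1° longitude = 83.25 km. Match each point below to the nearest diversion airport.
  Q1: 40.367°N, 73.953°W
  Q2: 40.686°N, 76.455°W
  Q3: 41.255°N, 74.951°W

Q1→2; Q2→3; Q3→3

Q1 at 40.367°N, 73.953°W:
  1: √((2.168·111.32)² + (-0.776·83.25)²) = √(58245.84512 + 4173.41840) = 249.838 km
  2: √((0.183·111.32)² + (0.965·83.25)²) = √(415.00046 + 6453.91306) = 82.879 km
  3: √((0.984·111.32)² + (-0.118·83.25)²) = √(11998.76623 + 96.50115) = 109.978 km
  → nearest: 2 (82.879 km)
Q2 at 40.686°N, 76.455°W:
  1: √((1.849·111.32)² + (1.726·83.25)²) = √(42366.26883 + 20646.67241) = 251.024 km
  2: √((-0.136·111.32)² + (3.467·83.25)²) = √(229.20507 + 83305.97807) = 289.025 km
  3: √((0.665·111.32)² + (2.384·83.25)²) = √(5480.11517 + 39389.54702) = 211.825 km
  → nearest: 3 (211.825 km)
Q3 at 41.255°N, 74.951°W:
  1: √((1.280·111.32)² + (0.222·83.25)²) = √(20303.28611 + 341.56584) = 143.683 km
  2: √((-0.705·111.32)² + (1.963·83.25)²) = √(6159.20458 + 26706.01469) = 181.288 km
  3: √((0.096·111.32)² + (0.880·83.25)²) = √(114.20598 + 5367.02760) = 74.035 km
  → nearest: 3 (74.035 km)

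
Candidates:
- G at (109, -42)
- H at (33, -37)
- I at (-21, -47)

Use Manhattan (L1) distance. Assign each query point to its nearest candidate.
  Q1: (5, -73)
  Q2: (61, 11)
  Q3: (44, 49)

Q1 at (5, -73):
  G: |104| + |31| = 104 + 31 = 135
  H: |28| + |36| = 28 + 36 = 64
  I: |-26| + |26| = 26 + 26 = 52
  → nearest: I (52)
Q2 at (61, 11):
  G: |48| + |-53| = 48 + 53 = 101
  H: |-28| + |-48| = 28 + 48 = 76
  I: |-82| + |-58| = 82 + 58 = 140
  → nearest: H (76)
Q3 at (44, 49):
  G: |65| + |-91| = 65 + 91 = 156
  H: |-11| + |-86| = 11 + 86 = 97
  I: |-65| + |-96| = 65 + 96 = 161
  → nearest: H (97)

Q1→I; Q2→H; Q3→H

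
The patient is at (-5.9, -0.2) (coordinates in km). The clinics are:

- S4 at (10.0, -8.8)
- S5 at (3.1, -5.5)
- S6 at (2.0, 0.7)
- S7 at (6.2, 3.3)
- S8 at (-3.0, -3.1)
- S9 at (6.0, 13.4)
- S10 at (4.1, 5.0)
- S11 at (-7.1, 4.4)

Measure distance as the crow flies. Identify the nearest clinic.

S8

Distances from (-5.9, -0.2):
S4: √((15.9)² + (-8.6)²) = √(252.8100 + 73.9600) = 18.08 km
S5: √((9.0)² + (-5.3)²) = √(81.0000 + 28.0900) = 10.44 km
S6: √((7.9)² + (0.9)²) = √(62.4100 + 0.8100) = 7.95 km
S7: √((12.1)² + (3.5)²) = √(146.4100 + 12.2500) = 12.60 km
S8: √((2.9)² + (-2.9)²) = √(8.4100 + 8.4100) = 4.10 km
S9: √((11.9)² + (13.6)²) = √(141.6100 + 184.9600) = 18.07 km
S10: √((10.0)² + (5.2)²) = √(100.0000 + 27.0400) = 11.27 km
S11: √((-1.2)² + (4.6)²) = √(1.4400 + 21.1600) = 4.75 km
Minimum: S8 at 4.10 km.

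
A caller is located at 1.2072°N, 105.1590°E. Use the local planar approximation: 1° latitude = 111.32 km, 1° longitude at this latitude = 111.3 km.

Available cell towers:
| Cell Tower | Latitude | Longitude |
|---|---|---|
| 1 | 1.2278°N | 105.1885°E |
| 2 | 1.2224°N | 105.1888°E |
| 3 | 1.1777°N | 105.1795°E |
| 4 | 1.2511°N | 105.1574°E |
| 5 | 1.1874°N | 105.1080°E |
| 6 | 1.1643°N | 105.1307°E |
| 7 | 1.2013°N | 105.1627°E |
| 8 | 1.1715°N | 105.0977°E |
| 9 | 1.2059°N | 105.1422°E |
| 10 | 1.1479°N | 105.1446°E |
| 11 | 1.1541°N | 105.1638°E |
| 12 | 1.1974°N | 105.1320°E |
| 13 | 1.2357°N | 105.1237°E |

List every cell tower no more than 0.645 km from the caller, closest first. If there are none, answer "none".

none

Distances from 1.2072°N, 105.1590°E:
1: √((0.0206·111.32)² + (0.0295·111.3)²) = √(5.258730 + 10.780387) = 4.0049 km
2: √((0.0152·111.32)² + (0.0298·111.3)²) = √(2.863081 + 11.000764) = 3.7234 km
3: √((-0.0295·111.32)² + (0.0205·111.3)²) = √(10.784262 + 5.205927) = 3.9988 km
4: √((0.0439·111.32)² + (-0.0016·111.3)²) = √(23.882261 + 0.031712) = 4.8902 km
5: √((-0.0198·111.32)² + (-0.0510·111.3)²) = √(4.858216 + 32.220382) = 6.0892 km
6: √((-0.0429·111.32)² + (-0.0283·111.3)²) = √(22.806623 + 9.921177) = 5.7208 km
7: √((-0.0059·111.32)² + (0.0037·111.3)²) = √(0.431370 + 0.169587) = 0.7752 km
8: √((-0.0357·111.32)² + (-0.0613·111.3)²) = √(15.793662 + 46.549099) = 7.8957 km
9: √((-0.0013·111.32)² + (-0.0168·111.3)²) = √(0.020943 + 3.496302) = 1.8754 km
10: √((-0.0593·111.32)² + (-0.0144·111.3)²) = √(43.576845 + 2.568711) = 6.7931 km
11: √((-0.0531·111.32)² + (0.0048·111.3)²) = √(34.941009 + 0.285412) = 5.9352 km
12: √((-0.0098·111.32)² + (-0.0270·111.3)²) = √(1.190141 + 9.030626) = 3.1970 km
13: √((0.0285·111.32)² + (-0.0353·111.3)²) = √(10.065518 + 15.436177) = 5.0499 km
Threshold 0.645 km: none within range.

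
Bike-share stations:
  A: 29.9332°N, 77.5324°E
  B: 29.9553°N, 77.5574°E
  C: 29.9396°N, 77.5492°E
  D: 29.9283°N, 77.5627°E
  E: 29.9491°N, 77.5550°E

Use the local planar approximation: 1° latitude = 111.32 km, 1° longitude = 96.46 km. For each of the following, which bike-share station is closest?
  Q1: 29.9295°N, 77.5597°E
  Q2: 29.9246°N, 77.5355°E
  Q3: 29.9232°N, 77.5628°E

Q1 at 29.9295°N, 77.5597°E:
  A: 2.6654 km
  B: 2.8806 km
  C: 1.5133 km
  D: 0.3187 km
  E: 2.2285 km
  → nearest: D (0.3187 km)
Q2 at 29.9246°N, 77.5355°E:
  A: 1.0030 km
  B: 4.0177 km
  C: 2.1295 km
  D: 2.6558 km
  E: 3.3131 km
  → nearest: A (1.0030 km)
Q3 at 29.9232°N, 77.5628°E:
  A: 3.1366 km
  B: 3.6111 km
  C: 2.2481 km
  D: 0.5678 km
  E: 2.9797 km
  → nearest: D (0.5678 km)

Q1→D; Q2→A; Q3→D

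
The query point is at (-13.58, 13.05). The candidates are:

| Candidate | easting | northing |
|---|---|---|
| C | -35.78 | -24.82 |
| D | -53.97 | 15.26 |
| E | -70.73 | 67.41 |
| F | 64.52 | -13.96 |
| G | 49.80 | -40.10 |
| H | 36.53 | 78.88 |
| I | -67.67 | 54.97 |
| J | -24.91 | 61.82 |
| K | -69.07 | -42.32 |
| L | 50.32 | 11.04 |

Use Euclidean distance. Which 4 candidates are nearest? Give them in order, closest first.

Distances from (-13.58, 13.05):
C: 43.90
D: 40.45
E: 78.87
F: 82.64
G: 82.72
H: 82.73
I: 68.43
J: 50.07
K: 78.39
L: 63.93
Sorted: D (40.45) < C (43.90) < J (50.07) < L (63.93) < I (68.43) < K (78.39) < …

D, C, J, L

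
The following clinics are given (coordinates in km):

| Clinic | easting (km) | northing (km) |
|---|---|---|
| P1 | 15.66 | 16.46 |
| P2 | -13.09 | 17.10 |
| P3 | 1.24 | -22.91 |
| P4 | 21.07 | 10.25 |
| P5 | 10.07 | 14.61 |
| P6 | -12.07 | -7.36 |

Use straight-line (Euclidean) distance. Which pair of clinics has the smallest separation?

P1 and P5

Pairwise distances:
P1–P2: 28.76 km
P1–P3: 41.93 km
P1–P4: 8.24 km
P1–P5: 5.89 km
P1–P6: 36.56 km
P2–P3: 42.50 km
P2–P4: 34.84 km
P2–P5: 23.29 km
P2–P6: 24.48 km
P3–P4: 38.64 km
P3–P5: 38.55 km
P3–P6: 20.47 km
P4–P5: 11.83 km
P4–P6: 37.53 km
P5–P6: 31.19 km
Closest pair: P1–P5 at 5.89 km.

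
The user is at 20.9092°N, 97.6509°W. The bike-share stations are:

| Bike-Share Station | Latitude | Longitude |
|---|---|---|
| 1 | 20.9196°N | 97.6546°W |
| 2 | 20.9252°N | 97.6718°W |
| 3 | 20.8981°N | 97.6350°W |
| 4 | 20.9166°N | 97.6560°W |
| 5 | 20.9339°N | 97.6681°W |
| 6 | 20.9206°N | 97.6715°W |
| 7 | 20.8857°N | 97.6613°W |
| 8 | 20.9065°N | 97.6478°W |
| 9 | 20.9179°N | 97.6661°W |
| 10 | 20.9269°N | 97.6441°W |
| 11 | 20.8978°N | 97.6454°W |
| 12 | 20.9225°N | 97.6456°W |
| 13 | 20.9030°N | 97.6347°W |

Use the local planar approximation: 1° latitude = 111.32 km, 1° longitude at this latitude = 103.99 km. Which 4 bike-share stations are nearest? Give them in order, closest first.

Distances from 20.9092°N, 97.6509°W:
1: √((0.0104·111.32)² + (-0.0037·103.99)²) = √(1.340334 + 0.148043) = 1.2200 km
2: √((0.0160·111.32)² + (-0.0209·103.99)²) = √(3.172388 + 4.723628) = 2.8100 km
3: √((-0.0111·111.32)² + (0.0159·103.99)²) = √(1.526836 + 2.733867) = 2.0641 km
4: √((0.0074·111.32)² + (-0.0051·103.99)²) = √(0.678594 + 0.281270) = 0.9797 km
5: √((0.0247·111.32)² + (-0.0172·103.99)²) = √(7.560322 + 3.199190) = 3.2802 km
6: √((0.0114·111.32)² + (-0.0206·103.99)²) = √(1.610483 + 4.588995) = 2.4899 km
7: √((-0.0235·111.32)² + (-0.0104·103.99)²) = √(6.843561 + 1.169634) = 2.8308 km
8: √((-0.0027·111.32)² + (0.0031·103.99)²) = √(0.090339 + 0.103922) = 0.4407 km
9: √((0.0087·111.32)² + (-0.0152·103.99)²) = √(0.937961 + 2.498448) = 1.8538 km
10: √((0.0177·111.32)² + (0.0068·103.99)²) = √(3.882334 + 0.500036) = 2.0934 km
11: √((-0.0114·111.32)² + (0.0055·103.99)²) = √(1.610483 + 0.327121) = 1.3920 km
12: √((0.0133·111.32)² + (0.0053·103.99)²) = √(2.192046 + 0.303763) = 1.5798 km
13: √((-0.0062·111.32)² + (0.0162·103.99)²) = √(0.476354 + 2.838005) = 1.8205 km
Sorted: 8 (0.4407 km) < 4 (0.9797 km) < 1 (1.2200 km) < 11 (1.3920 km) < 12 (1.5798 km) < 13 (1.8205 km) < …

8, 4, 1, 11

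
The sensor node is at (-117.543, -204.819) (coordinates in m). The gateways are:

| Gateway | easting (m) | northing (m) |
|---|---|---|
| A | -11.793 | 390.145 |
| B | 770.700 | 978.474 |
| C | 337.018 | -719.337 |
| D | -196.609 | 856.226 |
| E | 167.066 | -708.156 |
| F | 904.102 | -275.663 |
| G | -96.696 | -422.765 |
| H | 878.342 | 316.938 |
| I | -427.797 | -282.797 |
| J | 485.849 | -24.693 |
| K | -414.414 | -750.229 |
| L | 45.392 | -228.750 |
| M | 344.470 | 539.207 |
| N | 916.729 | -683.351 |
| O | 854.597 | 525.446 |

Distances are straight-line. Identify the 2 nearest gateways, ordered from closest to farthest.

L, G

Distances from (-117.543, -204.819):
A: 604.289 m
B: 1479.580 m
C: 686.553 m
D: 1063.987 m
E: 578.230 m
F: 1024.098 m
G: 218.941 m
H: 1124.285 m
I: 319.903 m
J: 629.704 m
K: 620.971 m
L: 164.683 m
M: 875.803 m
N: 1139.610 m
O: 1215.871 m
Sorted: L (164.683 m) < G (218.941 m) < I (319.903 m) < E (578.230 m) < …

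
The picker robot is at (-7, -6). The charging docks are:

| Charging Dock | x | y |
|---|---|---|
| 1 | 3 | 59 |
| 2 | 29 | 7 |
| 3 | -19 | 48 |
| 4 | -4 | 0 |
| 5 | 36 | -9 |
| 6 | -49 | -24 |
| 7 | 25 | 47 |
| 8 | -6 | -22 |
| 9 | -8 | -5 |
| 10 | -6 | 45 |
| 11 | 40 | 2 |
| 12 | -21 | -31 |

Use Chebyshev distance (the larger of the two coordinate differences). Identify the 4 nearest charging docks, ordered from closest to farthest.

9, 4, 8, 12

Distances from (-7, -6):
1: max(|10|, |65|) = 65
2: max(|36|, |13|) = 36
3: max(|-12|, |54|) = 54
4: max(|3|, |6|) = 6
5: max(|43|, |-3|) = 43
6: max(|-42|, |-18|) = 42
7: max(|32|, |53|) = 53
8: max(|1|, |-16|) = 16
9: max(|-1|, |1|) = 1
10: max(|1|, |51|) = 51
11: max(|47|, |8|) = 47
12: max(|-14|, |-25|) = 25
Sorted: 9 (1) < 4 (6) < 8 (16) < 12 (25) < 2 (36) < 6 (42) < …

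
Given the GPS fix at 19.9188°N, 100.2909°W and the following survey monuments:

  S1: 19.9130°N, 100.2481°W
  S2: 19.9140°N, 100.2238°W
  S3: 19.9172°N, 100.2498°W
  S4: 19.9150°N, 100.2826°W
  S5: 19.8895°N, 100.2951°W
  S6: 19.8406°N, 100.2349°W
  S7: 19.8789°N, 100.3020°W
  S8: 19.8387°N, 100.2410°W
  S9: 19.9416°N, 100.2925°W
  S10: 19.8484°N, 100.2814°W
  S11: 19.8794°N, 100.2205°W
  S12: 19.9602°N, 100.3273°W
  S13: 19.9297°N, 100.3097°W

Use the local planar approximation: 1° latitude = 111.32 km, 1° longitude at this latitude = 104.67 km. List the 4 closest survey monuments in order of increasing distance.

S4, S13, S9, S5

Distances from 19.9188°N, 100.2909°W:
S1: √((-0.0058·111.32)² + (0.0428·104.67)²) = √(0.416872 + 20.069289) = 4.5262 km
S2: √((-0.0048·111.32)² + (0.0671·104.67)²) = √(0.285515 + 49.327544) = 7.0437 km
S3: √((-0.0016·111.32)² + (0.0411·104.67)²) = √(0.031724 + 18.506662) = 4.3056 km
S4: √((-0.0038·111.32)² + (0.0083·104.67)²) = √(0.178943 + 0.754746) = 0.9663 km
S5: √((-0.0293·111.32)² + (-0.0042·104.67)²) = √(10.638530 + 0.193260) = 3.2912 km
S6: √((-0.0782·111.32)² + (0.0560·104.67)²) = √(75.780925 + 34.357417) = 10.4947 km
S7: √((-0.0399·111.32)² + (-0.0111·104.67)²) = √(19.728415 + 1.349865) = 4.5911 km
S8: √((-0.0801·111.32)² + (0.0499·104.67)²) = √(79.508110 + 27.280074) = 10.3338 km
S9: √((0.0228·111.32)² + (-0.0016·104.67)²) = √(6.441931 + 0.028047) = 2.5436 km
S10: √((-0.0704·111.32)² + (0.0095·104.67)²) = √(61.417440 + 0.988762) = 7.8998 km
S11: √((-0.0394·111.32)² + (0.0704·104.67)²) = √(19.237066 + 54.298742) = 8.5753 km
S12: √((0.0414·111.32)² + (-0.0364·104.67)²) = √(21.239636 + 14.516009) = 5.9796 km
S13: √((0.0109·111.32)² + (-0.0188·104.67)²) = √(1.472310 + 3.872221) = 2.3118 km
Sorted: S4 (0.9663 km) < S13 (2.3118 km) < S9 (2.5436 km) < S5 (3.2912 km) < S3 (4.3056 km) < S1 (4.5262 km) < …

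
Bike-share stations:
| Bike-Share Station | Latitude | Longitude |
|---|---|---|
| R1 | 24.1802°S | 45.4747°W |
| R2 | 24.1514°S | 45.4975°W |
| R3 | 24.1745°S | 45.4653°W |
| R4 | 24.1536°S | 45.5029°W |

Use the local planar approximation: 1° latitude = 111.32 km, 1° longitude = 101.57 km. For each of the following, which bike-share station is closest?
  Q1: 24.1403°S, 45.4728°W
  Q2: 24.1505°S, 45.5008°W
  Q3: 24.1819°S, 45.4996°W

Q1→R2; Q2→R2; Q3→R1

Q1 at 24.1403°S, 45.4728°W:
  R1: 4.4459 km
  R2: 2.7966 km
  R3: 3.8826 km
  R4: 3.3969 km
  → nearest: R2 (2.7966 km)
Q2 at 24.1505°S, 45.5008°W:
  R1: 4.2378 km
  R2: 0.3498 km
  R3: 4.4877 km
  R4: 0.4057 km
  → nearest: R2 (0.3498 km)
Q3 at 24.1819°S, 45.4996°W:
  R1: 2.5362 km
  R2: 3.4020 km
  R3: 3.5799 km
  R4: 3.1681 km
  → nearest: R1 (2.5362 km)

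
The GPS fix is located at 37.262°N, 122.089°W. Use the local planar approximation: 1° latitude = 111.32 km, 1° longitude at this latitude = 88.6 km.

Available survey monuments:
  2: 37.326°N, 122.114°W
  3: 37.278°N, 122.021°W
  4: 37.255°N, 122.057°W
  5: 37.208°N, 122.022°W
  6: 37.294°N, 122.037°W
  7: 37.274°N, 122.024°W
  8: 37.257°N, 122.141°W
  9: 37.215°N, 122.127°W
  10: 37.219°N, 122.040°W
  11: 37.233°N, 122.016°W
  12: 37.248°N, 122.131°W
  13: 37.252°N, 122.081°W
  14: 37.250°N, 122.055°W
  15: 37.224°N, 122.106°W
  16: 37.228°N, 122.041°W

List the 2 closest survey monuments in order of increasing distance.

13, 4

Distances from 37.262°N, 122.089°W:
2: 7.461 km
3: 6.283 km
4: 2.940 km
5: 8.448 km
6: 5.824 km
7: 5.912 km
8: 4.641 km
9: 6.222 km
10: 6.462 km
11: 7.229 km
12: 4.034 km
13: 1.320 km
14: 3.295 km
15: 4.490 km
16: 5.693 km
Sorted: 13 (1.320 km) < 4 (2.940 km) < 14 (3.295 km) < 12 (4.034 km) < …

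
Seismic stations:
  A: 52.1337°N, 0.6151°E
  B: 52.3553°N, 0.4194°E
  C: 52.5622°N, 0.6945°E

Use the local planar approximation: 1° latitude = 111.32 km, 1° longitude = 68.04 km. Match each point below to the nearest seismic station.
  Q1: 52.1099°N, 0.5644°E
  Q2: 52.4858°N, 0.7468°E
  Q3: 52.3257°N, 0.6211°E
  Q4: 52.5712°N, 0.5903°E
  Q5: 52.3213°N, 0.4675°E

Q1 at 52.1099°N, 0.5644°E:
  A: √((0.0238·111.32)² + (0.0507·68.04)²) = √(7.019405 + 11.899933) = 4.3496 km
  B: √((0.2454·111.32)² + (-0.1450·68.04)²) = √(746.269190 + 97.334010) = 29.0448 km
  C: √((0.4523·111.32)² + (0.1301·68.04)²) = √(2535.126125 + 78.357975) = 51.1222 km
  → nearest: A (4.3496 km)
Q2 at 52.4858°N, 0.7468°E:
  A: √((-0.3521·111.32)² + (-0.1317·68.04)²) = √(1536.308543 + 80.297155) = 40.2070 km
  B: √((-0.1305·111.32)² + (-0.3274·68.04)²) = √(211.041283 + 496.233363) = 26.5946 km
  C: √((0.0764·111.32)² + (-0.0523·68.04)²) = √(72.332440 + 12.662865) = 9.2193 km
  → nearest: C (9.2193 km)
Q3 at 52.3257°N, 0.6211°E:
  A: √((-0.1920·111.32)² + (-0.0060·68.04)²) = √(456.823937 + 0.166660) = 21.3773 km
  B: √((0.0296·111.32)² + (-0.2017·68.04)²) = √(10.857499 + 188.339063) = 14.1137 km
  C: √((0.2365·111.32)² + (0.0734·68.04)²) = √(693.120407 + 24.941394) = 26.7967 km
  → nearest: B (14.1137 km)
Q4 at 52.5712°N, 0.5903°E:
  A: √((-0.4375·111.32)² + (0.0248·68.04)²) = √(2371.933506 + 2.847292) = 48.7317 km
  B: √((-0.2159·111.32)² + (-0.1709·68.04)²) = √(577.632579 + 135.211221) = 26.6991 km
  C: √((-0.0090·111.32)² + (0.1042·68.04)²) = √(1.003764 + 50.264810) = 7.1602 km
  → nearest: C (7.1602 km)
Q5 at 52.3213°N, 0.4675°E:
  A: √((-0.1876·111.32)² + (0.1476·68.04)²) = √(436.126086 + 100.855904) = 23.1729 km
  B: √((0.0340·111.32)² + (-0.0481·68.04)²) = √(14.325317 + 10.710722) = 5.0036 km
  C: √((0.2409·111.32)² + (0.2270·68.04)²) = √(719.150845 + 238.550496) = 30.9468 km
  → nearest: B (5.0036 km)

Q1→A; Q2→C; Q3→B; Q4→C; Q5→B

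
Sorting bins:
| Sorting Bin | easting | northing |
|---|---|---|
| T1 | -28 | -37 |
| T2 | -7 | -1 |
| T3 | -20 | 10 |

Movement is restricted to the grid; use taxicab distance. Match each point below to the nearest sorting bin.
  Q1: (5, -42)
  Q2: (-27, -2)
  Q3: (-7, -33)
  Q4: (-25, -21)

Q1 at (5, -42):
  T1: 38
  T2: 53
  T3: 77
  → nearest: T1 (38)
Q2 at (-27, -2):
  T1: 36
  T2: 21
  T3: 19
  → nearest: T3 (19)
Q3 at (-7, -33):
  T1: 25
  T2: 32
  T3: 56
  → nearest: T1 (25)
Q4 at (-25, -21):
  T1: 19
  T2: 38
  T3: 36
  → nearest: T1 (19)

Q1→T1; Q2→T3; Q3→T1; Q4→T1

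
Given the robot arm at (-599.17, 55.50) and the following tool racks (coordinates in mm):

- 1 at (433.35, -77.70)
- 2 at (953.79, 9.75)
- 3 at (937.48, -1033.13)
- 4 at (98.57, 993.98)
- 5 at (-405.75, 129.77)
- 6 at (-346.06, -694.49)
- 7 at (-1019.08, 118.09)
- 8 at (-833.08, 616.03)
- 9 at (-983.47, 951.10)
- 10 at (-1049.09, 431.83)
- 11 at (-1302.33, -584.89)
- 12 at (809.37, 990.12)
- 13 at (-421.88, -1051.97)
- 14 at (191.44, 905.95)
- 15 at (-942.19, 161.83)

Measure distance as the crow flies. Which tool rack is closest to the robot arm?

Distances from (-599.17, 55.50):
1: √((1032.52)² + (-133.20)²) = √(1066097.5504 + 17742.2400) = 1041.08 mm
2: √((1552.96)² + (-45.75)²) = √(2411684.7616 + 2093.0625) = 1553.63 mm
3: √((1536.65)² + (-1088.63)²) = √(2361293.2225 + 1185115.2769) = 1883.19 mm
4: √((697.74)² + (938.48)²) = √(486841.1076 + 880744.7104) = 1169.44 mm
5: √((193.42)² + (74.27)²) = √(37411.2964 + 5516.0329) = 207.19 mm
6: √((253.11)² + (-749.99)²) = √(64064.6721 + 562485.0001) = 791.55 mm
7: √((-419.91)² + (62.59)²) = √(176324.4081 + 3917.5081) = 424.55 mm
8: √((-233.91)² + (560.53)²) = √(54713.8881 + 314193.8809) = 607.38 mm
9: √((-384.30)² + (895.60)²) = √(147686.4900 + 802099.3600) = 974.57 mm
10: √((-449.92)² + (376.33)²) = √(202428.0064 + 141624.2689) = 586.56 mm
11: √((-703.16)² + (-640.39)²) = √(494433.9856 + 410099.3521) = 951.07 mm
12: √((1408.54)² + (934.62)²) = √(1983984.9316 + 873514.5444) = 1690.41 mm
13: √((177.29)² + (-1107.47)²) = √(31431.7441 + 1226489.8009) = 1121.57 mm
14: √((790.61)² + (850.45)²) = √(625064.1721 + 723265.2025) = 1161.18 mm
15: √((-343.02)² + (106.33)²) = √(117662.7204 + 11306.0689) = 359.12 mm
Minimum: 5 at 207.19 mm.

5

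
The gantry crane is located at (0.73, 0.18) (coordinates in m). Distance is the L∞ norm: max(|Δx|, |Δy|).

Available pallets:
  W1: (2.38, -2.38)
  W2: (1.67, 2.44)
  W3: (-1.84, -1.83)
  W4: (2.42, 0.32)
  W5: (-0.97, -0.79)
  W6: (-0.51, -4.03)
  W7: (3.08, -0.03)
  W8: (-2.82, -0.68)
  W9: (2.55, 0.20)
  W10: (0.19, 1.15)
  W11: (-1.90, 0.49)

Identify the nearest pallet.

Distances from (0.73, 0.18):
W1: max(|1.65|, |-2.56|) = 2.56 m
W2: max(|0.94|, |2.26|) = 2.26 m
W3: max(|-2.57|, |-2.01|) = 2.57 m
W4: max(|1.69|, |0.14|) = 1.69 m
W5: max(|-1.70|, |-0.97|) = 1.70 m
W6: max(|-1.24|, |-4.21|) = 4.21 m
W7: max(|2.35|, |-0.21|) = 2.35 m
W8: max(|-3.55|, |-0.86|) = 3.55 m
W9: max(|1.82|, |0.02|) = 1.82 m
W10: max(|-0.54|, |0.97|) = 0.97 m
W11: max(|-2.63|, |0.31|) = 2.63 m
Minimum: W10 at 0.97 m.

W10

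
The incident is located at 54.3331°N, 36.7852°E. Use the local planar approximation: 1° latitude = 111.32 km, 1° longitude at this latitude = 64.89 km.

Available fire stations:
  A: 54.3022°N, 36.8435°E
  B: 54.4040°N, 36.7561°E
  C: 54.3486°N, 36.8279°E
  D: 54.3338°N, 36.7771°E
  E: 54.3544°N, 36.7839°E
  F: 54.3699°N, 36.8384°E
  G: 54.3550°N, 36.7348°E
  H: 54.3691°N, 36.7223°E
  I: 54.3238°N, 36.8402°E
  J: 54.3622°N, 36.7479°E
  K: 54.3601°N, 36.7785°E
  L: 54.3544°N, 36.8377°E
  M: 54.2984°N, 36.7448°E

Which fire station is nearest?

D

Distances from 54.3331°N, 36.7852°E:
A: 5.1131 km
B: 8.1153 km
C: 3.2641 km
D: 0.5314 km
E: 2.3726 km
F: 5.3572 km
G: 4.0791 km
H: 5.7201 km
I: 3.7161 km
J: 4.0438 km
K: 3.0369 km
L: 4.1507 km
M: 4.6684 km
Minimum: D at 0.5314 km.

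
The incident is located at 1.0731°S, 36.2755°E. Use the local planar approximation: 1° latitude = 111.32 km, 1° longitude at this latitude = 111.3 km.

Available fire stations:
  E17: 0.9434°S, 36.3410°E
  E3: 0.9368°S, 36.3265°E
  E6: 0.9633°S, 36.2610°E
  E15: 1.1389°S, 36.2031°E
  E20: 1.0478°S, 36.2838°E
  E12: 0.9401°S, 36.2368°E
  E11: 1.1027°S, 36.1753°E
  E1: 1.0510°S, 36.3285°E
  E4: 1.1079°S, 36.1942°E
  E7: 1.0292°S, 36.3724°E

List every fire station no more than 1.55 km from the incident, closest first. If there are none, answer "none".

none

Distances from 1.0731°S, 36.2755°E:
E17: √((0.1297·111.32)² + (0.0655·111.3)²) = √(208.461735 + 53.146287) = 16.1743 km
E3: √((0.1363·111.32)² + (0.0510·111.3)²) = √(230.217380 + 32.220382) = 16.1999 km
E6: √((0.1098·111.32)² + (-0.0145·111.3)²) = √(149.400164 + 2.604512) = 12.3290 km
E15: √((-0.0658·111.32)² + (-0.0724·111.3)²) = √(53.653515 + 64.933298) = 10.8898 km
E20: √((0.0253·111.32)² + (0.0083·111.3)²) = √(7.932086 + 0.853388) = 2.9640 km
E12: √((0.1330·111.32)² + (-0.0387·111.3)²) = √(219.204607 + 18.552919) = 15.4194 km
E11: √((-0.0296·111.32)² + (-0.1002·111.3)²) = √(10.857499 + 124.372903) = 11.6289 km
E1: √((0.0221·111.32)² + (0.0530·111.3)²) = √(6.052446 + 34.797021) = 6.3914 km
E4: √((-0.0348·111.32)² + (-0.0813·111.3)²) = √(15.007380 + 81.878791) = 9.8431 km
E7: √((0.0439·111.32)² + (0.0969·111.3)²) = √(23.882261 + 116.315578) = 11.8405 km
Threshold 1.55 km: none within range.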